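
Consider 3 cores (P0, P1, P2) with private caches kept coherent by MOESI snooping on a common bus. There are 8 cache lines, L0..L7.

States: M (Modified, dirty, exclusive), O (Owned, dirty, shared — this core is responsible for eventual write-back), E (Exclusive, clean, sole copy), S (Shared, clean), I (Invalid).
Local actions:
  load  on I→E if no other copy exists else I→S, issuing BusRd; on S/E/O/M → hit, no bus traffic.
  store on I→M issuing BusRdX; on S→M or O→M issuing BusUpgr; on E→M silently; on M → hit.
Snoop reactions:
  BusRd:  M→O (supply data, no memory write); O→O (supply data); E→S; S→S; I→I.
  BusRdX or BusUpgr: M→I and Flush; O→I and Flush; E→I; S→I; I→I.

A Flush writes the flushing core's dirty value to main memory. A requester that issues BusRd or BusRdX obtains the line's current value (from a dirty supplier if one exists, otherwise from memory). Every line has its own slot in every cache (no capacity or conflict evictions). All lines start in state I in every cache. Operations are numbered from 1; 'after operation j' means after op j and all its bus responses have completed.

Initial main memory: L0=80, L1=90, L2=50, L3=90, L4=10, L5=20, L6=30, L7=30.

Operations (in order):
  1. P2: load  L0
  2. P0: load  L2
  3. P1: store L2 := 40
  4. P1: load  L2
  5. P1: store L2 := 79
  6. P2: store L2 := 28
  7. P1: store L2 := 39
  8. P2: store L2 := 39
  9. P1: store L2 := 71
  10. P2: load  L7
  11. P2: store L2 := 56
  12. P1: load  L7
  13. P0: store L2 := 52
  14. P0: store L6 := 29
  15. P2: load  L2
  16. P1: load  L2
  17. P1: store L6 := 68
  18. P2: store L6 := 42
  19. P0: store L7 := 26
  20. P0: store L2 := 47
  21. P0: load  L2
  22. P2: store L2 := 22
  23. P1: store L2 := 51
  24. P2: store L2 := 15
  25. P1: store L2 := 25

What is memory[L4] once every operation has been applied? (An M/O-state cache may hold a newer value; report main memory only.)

memory[L4] = 10

[1] P2: load  L0 | P0:I, P1:I, P2:E(80) | bus: BusRd
[2] P0: load  L2 | P0:E(50), P1:I, P2:I | bus: BusRd
[3] P1: store L2 := 40 | P0:I, P1:M(40), P2:I | bus: BusRdX
[4] P1: load  L2 | P0:I, P1:M(40), P2:I | bus: none
[5] P1: store L2 := 79 | P0:I, P1:M(79), P2:I | bus: none
[6] P2: store L2 := 28 | P0:I, P1:I, P2:M(28) | bus: BusRdX,Flush
[7] P1: store L2 := 39 | P0:I, P1:M(39), P2:I | bus: BusRdX,Flush
[8] P2: store L2 := 39 | P0:I, P1:I, P2:M(39) | bus: BusRdX,Flush
[9] P1: store L2 := 71 | P0:I, P1:M(71), P2:I | bus: BusRdX,Flush
[10] P2: load  L7 | P0:I, P1:I, P2:E(30) | bus: BusRd
[11] P2: store L2 := 56 | P0:I, P1:I, P2:M(56) | bus: BusRdX,Flush
[12] P1: load  L7 | P0:I, P1:S(30), P2:S(30) | bus: BusRd
[13] P0: store L2 := 52 | P0:M(52), P1:I, P2:I | bus: BusRdX,Flush
[14] P0: store L6 := 29 | P0:M(29), P1:I, P2:I | bus: BusRdX
[15] P2: load  L2 | P0:O(52), P1:I, P2:S(52) | bus: BusRd
[16] P1: load  L2 | P0:O(52), P1:S(52), P2:S(52) | bus: BusRd
[17] P1: store L6 := 68 | P0:I, P1:M(68), P2:I | bus: BusRdX,Flush
[18] P2: store L6 := 42 | P0:I, P1:I, P2:M(42) | bus: BusRdX,Flush
[19] P0: store L7 := 26 | P0:M(26), P1:I, P2:I | bus: BusRdX
[20] P0: store L2 := 47 | P0:M(47), P1:I, P2:I | bus: BusUpgr
[21] P0: load  L2 | P0:M(47), P1:I, P2:I | bus: none
[22] P2: store L2 := 22 | P0:I, P1:I, P2:M(22) | bus: BusRdX,Flush
[23] P1: store L2 := 51 | P0:I, P1:M(51), P2:I | bus: BusRdX,Flush
[24] P2: store L2 := 15 | P0:I, P1:I, P2:M(15) | bus: BusRdX,Flush
[25] P1: store L2 := 25 | P0:I, P1:M(25), P2:I | bus: BusRdX,Flush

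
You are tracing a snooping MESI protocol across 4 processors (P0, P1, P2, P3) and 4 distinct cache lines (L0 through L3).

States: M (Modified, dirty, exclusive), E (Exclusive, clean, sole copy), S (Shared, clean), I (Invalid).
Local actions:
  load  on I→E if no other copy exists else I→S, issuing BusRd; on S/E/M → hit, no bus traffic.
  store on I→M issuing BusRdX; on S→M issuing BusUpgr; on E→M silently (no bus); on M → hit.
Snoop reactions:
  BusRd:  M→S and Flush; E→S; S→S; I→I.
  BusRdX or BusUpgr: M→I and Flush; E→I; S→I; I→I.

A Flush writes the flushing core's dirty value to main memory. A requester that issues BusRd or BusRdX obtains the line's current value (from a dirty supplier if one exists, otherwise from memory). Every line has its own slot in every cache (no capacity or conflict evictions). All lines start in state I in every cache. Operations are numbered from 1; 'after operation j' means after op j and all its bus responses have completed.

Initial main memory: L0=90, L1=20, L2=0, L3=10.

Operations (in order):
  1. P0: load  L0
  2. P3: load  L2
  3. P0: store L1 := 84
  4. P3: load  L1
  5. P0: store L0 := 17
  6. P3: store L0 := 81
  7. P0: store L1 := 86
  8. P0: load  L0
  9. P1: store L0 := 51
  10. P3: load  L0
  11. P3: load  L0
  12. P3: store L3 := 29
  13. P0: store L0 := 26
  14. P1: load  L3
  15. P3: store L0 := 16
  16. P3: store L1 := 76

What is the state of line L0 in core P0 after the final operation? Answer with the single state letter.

state = I

1. P0: load  L0  bus=[BusRd]  L0: P0=E P1=I P2=I P3=I  mem[L0]=90
2. P3: load  L2  bus=[BusRd]  L2: P0=I P1=I P2=I P3=E  mem[L2]=0
3. P0: store L1 := 84  bus=[BusRdX]  L1: P0=M P1=I P2=I P3=I  mem[L1]=20
4. P3: load  L1  bus=[BusRd,Flush]  L1: P0=S P1=I P2=I P3=S  mem[L1]=84
5. P0: store L0 := 17  bus=[-]  L0: P0=M P1=I P2=I P3=I  mem[L0]=90
6. P3: store L0 := 81  bus=[BusRdX,Flush]  L0: P0=I P1=I P2=I P3=M  mem[L0]=17
7. P0: store L1 := 86  bus=[BusUpgr]  L1: P0=M P1=I P2=I P3=I  mem[L1]=84
8. P0: load  L0  bus=[BusRd,Flush]  L0: P0=S P1=I P2=I P3=S  mem[L0]=81
9. P1: store L0 := 51  bus=[BusRdX]  L0: P0=I P1=M P2=I P3=I  mem[L0]=81
10. P3: load  L0  bus=[BusRd,Flush]  L0: P0=I P1=S P2=I P3=S  mem[L0]=51
11. P3: load  L0  bus=[-]  L0: P0=I P1=S P2=I P3=S  mem[L0]=51
12. P3: store L3 := 29  bus=[BusRdX]  L3: P0=I P1=I P2=I P3=M  mem[L3]=10
13. P0: store L0 := 26  bus=[BusRdX]  L0: P0=M P1=I P2=I P3=I  mem[L0]=51
14. P1: load  L3  bus=[BusRd,Flush]  L3: P0=I P1=S P2=I P3=S  mem[L3]=29
15. P3: store L0 := 16  bus=[BusRdX,Flush]  L0: P0=I P1=I P2=I P3=M  mem[L0]=26
16. P3: store L1 := 76  bus=[BusRdX,Flush]  L1: P0=I P1=I P2=I P3=M  mem[L1]=86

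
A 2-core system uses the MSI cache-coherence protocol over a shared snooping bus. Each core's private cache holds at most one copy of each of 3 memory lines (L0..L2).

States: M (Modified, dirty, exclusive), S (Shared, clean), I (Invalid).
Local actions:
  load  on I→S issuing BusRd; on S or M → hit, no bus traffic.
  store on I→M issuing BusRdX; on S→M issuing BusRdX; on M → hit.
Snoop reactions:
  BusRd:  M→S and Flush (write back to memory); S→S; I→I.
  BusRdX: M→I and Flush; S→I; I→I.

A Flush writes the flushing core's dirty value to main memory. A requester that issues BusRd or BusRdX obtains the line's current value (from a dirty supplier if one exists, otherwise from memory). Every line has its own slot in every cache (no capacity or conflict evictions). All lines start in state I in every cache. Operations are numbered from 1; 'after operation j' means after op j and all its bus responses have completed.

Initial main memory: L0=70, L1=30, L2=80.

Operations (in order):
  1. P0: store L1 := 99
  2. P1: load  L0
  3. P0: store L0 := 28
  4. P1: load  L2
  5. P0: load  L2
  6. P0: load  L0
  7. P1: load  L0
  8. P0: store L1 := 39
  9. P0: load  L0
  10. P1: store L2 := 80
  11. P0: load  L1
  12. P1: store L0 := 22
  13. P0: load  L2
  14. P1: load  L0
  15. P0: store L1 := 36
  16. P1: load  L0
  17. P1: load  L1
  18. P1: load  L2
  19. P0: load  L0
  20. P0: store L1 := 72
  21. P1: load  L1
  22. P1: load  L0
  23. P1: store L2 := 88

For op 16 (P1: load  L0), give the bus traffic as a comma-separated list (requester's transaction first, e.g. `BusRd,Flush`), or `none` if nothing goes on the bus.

bus = none

step 1: P0: store L1 := 99  ⟶  MI  (L1)  txn=BusRdX  M[L1]=30
step 2: P1: load  L0  ⟶  IS  (L0)  txn=BusRd  M[L0]=70
step 3: P0: store L0 := 28  ⟶  MI  (L0)  txn=BusRdX  M[L0]=70
step 4: P1: load  L2  ⟶  IS  (L2)  txn=BusRd  M[L2]=80
step 5: P0: load  L2  ⟶  SS  (L2)  txn=BusRd  M[L2]=80
step 6: P0: load  L0  ⟶  MI  (L0)  txn=∅  M[L0]=70
step 7: P1: load  L0  ⟶  SS  (L0)  txn=BusRd+Flush  M[L0]=28
step 8: P0: store L1 := 39  ⟶  MI  (L1)  txn=∅  M[L1]=30
step 9: P0: load  L0  ⟶  SS  (L0)  txn=∅  M[L0]=28
step 10: P1: store L2 := 80  ⟶  IM  (L2)  txn=BusRdX  M[L2]=80
step 11: P0: load  L1  ⟶  MI  (L1)  txn=∅  M[L1]=30
step 12: P1: store L0 := 22  ⟶  IM  (L0)  txn=BusRdX  M[L0]=28
step 13: P0: load  L2  ⟶  SS  (L2)  txn=BusRd+Flush  M[L2]=80
step 14: P1: load  L0  ⟶  IM  (L0)  txn=∅  M[L0]=28
step 15: P0: store L1 := 36  ⟶  MI  (L1)  txn=∅  M[L1]=30
step 16: P1: load  L0  ⟶  IM  (L0)  txn=∅  M[L0]=28
step 17: P1: load  L1  ⟶  SS  (L1)  txn=BusRd+Flush  M[L1]=36
step 18: P1: load  L2  ⟶  SS  (L2)  txn=∅  M[L2]=80
step 19: P0: load  L0  ⟶  SS  (L0)  txn=BusRd+Flush  M[L0]=22
step 20: P0: store L1 := 72  ⟶  MI  (L1)  txn=BusRdX  M[L1]=36
step 21: P1: load  L1  ⟶  SS  (L1)  txn=BusRd+Flush  M[L1]=72
step 22: P1: load  L0  ⟶  SS  (L0)  txn=∅  M[L0]=22
step 23: P1: store L2 := 88  ⟶  IM  (L2)  txn=BusRdX  M[L2]=80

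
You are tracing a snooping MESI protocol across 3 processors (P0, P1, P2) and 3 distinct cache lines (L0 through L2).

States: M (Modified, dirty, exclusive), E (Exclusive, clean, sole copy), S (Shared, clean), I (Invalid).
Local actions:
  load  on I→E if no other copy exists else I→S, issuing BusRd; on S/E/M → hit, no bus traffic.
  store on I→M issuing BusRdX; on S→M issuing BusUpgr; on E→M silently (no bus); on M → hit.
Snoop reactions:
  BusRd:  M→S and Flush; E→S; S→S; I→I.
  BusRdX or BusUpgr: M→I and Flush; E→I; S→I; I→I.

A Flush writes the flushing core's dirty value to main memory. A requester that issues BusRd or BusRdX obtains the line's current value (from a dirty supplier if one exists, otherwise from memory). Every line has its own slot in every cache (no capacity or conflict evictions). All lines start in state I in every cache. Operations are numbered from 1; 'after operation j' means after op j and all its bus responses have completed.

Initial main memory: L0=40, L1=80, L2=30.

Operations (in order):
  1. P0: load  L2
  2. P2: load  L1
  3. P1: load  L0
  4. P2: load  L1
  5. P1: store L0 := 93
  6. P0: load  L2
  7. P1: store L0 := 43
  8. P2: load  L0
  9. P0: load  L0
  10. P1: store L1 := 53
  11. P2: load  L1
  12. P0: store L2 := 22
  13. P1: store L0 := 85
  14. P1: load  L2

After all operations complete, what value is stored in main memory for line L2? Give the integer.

1. P0: load  L2  bus=[BusRd]  L2: P0=E P1=I P2=I  mem[L2]=30
2. P2: load  L1  bus=[BusRd]  L1: P0=I P1=I P2=E  mem[L1]=80
3. P1: load  L0  bus=[BusRd]  L0: P0=I P1=E P2=I  mem[L0]=40
4. P2: load  L1  bus=[-]  L1: P0=I P1=I P2=E  mem[L1]=80
5. P1: store L0 := 93  bus=[-]  L0: P0=I P1=M P2=I  mem[L0]=40
6. P0: load  L2  bus=[-]  L2: P0=E P1=I P2=I  mem[L2]=30
7. P1: store L0 := 43  bus=[-]  L0: P0=I P1=M P2=I  mem[L0]=40
8. P2: load  L0  bus=[BusRd,Flush]  L0: P0=I P1=S P2=S  mem[L0]=43
9. P0: load  L0  bus=[BusRd]  L0: P0=S P1=S P2=S  mem[L0]=43
10. P1: store L1 := 53  bus=[BusRdX]  L1: P0=I P1=M P2=I  mem[L1]=80
11. P2: load  L1  bus=[BusRd,Flush]  L1: P0=I P1=S P2=S  mem[L1]=53
12. P0: store L2 := 22  bus=[-]  L2: P0=M P1=I P2=I  mem[L2]=30
13. P1: store L0 := 85  bus=[BusUpgr]  L0: P0=I P1=M P2=I  mem[L0]=43
14. P1: load  L2  bus=[BusRd,Flush]  L2: P0=S P1=S P2=I  mem[L2]=22

memory[L2] = 22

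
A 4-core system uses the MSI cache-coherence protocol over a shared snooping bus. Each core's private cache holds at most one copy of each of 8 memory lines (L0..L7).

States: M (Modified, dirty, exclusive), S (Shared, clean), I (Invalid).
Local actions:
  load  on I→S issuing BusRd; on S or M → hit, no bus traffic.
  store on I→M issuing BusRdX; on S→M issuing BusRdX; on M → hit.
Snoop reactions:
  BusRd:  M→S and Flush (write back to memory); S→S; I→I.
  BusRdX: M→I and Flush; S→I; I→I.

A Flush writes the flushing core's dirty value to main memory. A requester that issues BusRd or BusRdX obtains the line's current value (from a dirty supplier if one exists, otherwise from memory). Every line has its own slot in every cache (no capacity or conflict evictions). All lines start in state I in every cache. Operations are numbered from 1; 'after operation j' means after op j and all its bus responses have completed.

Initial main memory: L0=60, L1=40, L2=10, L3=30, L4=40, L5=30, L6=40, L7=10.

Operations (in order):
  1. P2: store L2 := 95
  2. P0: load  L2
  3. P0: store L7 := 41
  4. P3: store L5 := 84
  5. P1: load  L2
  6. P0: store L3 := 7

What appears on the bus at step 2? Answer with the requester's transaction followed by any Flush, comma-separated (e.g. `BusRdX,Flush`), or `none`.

step 1: P2: store L2 := 95  ⟶  IIMI  (L2)  txn=BusRdX  M[L2]=10
step 2: P0: load  L2  ⟶  SISI  (L2)  txn=BusRd+Flush  M[L2]=95
step 3: P0: store L7 := 41  ⟶  MIII  (L7)  txn=BusRdX  M[L7]=10
step 4: P3: store L5 := 84  ⟶  IIIM  (L5)  txn=BusRdX  M[L5]=30
step 5: P1: load  L2  ⟶  SSSI  (L2)  txn=BusRd  M[L2]=95
step 6: P0: store L3 := 7  ⟶  MIII  (L3)  txn=BusRdX  M[L3]=30

bus = BusRd,Flush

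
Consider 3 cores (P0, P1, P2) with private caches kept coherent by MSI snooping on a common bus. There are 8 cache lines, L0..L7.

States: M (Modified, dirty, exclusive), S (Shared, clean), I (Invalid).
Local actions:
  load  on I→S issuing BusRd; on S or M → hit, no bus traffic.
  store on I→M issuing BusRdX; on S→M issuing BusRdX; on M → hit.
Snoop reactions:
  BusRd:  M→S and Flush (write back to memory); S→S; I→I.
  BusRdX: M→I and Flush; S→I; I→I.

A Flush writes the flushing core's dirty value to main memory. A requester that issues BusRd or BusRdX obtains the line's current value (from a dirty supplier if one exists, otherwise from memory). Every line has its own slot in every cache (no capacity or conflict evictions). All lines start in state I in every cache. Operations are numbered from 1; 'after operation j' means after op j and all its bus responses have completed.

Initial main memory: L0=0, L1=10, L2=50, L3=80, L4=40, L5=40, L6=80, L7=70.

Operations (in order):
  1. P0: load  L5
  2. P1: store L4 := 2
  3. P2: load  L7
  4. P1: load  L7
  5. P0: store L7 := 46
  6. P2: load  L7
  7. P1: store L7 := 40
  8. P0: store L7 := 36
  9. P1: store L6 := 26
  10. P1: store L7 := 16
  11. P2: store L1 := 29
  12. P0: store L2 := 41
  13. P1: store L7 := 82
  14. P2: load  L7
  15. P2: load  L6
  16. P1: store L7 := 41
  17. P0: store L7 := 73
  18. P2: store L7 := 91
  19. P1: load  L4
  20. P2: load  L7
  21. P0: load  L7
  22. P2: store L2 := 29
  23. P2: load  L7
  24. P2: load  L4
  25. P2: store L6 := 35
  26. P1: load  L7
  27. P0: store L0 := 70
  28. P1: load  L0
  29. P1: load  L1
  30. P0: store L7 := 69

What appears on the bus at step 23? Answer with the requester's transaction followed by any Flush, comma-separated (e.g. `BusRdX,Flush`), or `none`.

bus = none

step 1: P0: load  L5  ⟶  SII  (L5)  txn=BusRd  M[L5]=40
step 2: P1: store L4 := 2  ⟶  IMI  (L4)  txn=BusRdX  M[L4]=40
step 3: P2: load  L7  ⟶  IIS  (L7)  txn=BusRd  M[L7]=70
step 4: P1: load  L7  ⟶  ISS  (L7)  txn=BusRd  M[L7]=70
step 5: P0: store L7 := 46  ⟶  MII  (L7)  txn=BusRdX  M[L7]=70
step 6: P2: load  L7  ⟶  SIS  (L7)  txn=BusRd+Flush  M[L7]=46
step 7: P1: store L7 := 40  ⟶  IMI  (L7)  txn=BusRdX  M[L7]=46
step 8: P0: store L7 := 36  ⟶  MII  (L7)  txn=BusRdX+Flush  M[L7]=40
step 9: P1: store L6 := 26  ⟶  IMI  (L6)  txn=BusRdX  M[L6]=80
step 10: P1: store L7 := 16  ⟶  IMI  (L7)  txn=BusRdX+Flush  M[L7]=36
step 11: P2: store L1 := 29  ⟶  IIM  (L1)  txn=BusRdX  M[L1]=10
step 12: P0: store L2 := 41  ⟶  MII  (L2)  txn=BusRdX  M[L2]=50
step 13: P1: store L7 := 82  ⟶  IMI  (L7)  txn=∅  M[L7]=36
step 14: P2: load  L7  ⟶  ISS  (L7)  txn=BusRd+Flush  M[L7]=82
step 15: P2: load  L6  ⟶  ISS  (L6)  txn=BusRd+Flush  M[L6]=26
step 16: P1: store L7 := 41  ⟶  IMI  (L7)  txn=BusRdX  M[L7]=82
step 17: P0: store L7 := 73  ⟶  MII  (L7)  txn=BusRdX+Flush  M[L7]=41
step 18: P2: store L7 := 91  ⟶  IIM  (L7)  txn=BusRdX+Flush  M[L7]=73
step 19: P1: load  L4  ⟶  IMI  (L4)  txn=∅  M[L4]=40
step 20: P2: load  L7  ⟶  IIM  (L7)  txn=∅  M[L7]=73
step 21: P0: load  L7  ⟶  SIS  (L7)  txn=BusRd+Flush  M[L7]=91
step 22: P2: store L2 := 29  ⟶  IIM  (L2)  txn=BusRdX+Flush  M[L2]=41
step 23: P2: load  L7  ⟶  SIS  (L7)  txn=∅  M[L7]=91
step 24: P2: load  L4  ⟶  ISS  (L4)  txn=BusRd+Flush  M[L4]=2
step 25: P2: store L6 := 35  ⟶  IIM  (L6)  txn=BusRdX  M[L6]=26
step 26: P1: load  L7  ⟶  SSS  (L7)  txn=BusRd  M[L7]=91
step 27: P0: store L0 := 70  ⟶  MII  (L0)  txn=BusRdX  M[L0]=0
step 28: P1: load  L0  ⟶  SSI  (L0)  txn=BusRd+Flush  M[L0]=70
step 29: P1: load  L1  ⟶  ISS  (L1)  txn=BusRd+Flush  M[L1]=29
step 30: P0: store L7 := 69  ⟶  MII  (L7)  txn=BusRdX  M[L7]=91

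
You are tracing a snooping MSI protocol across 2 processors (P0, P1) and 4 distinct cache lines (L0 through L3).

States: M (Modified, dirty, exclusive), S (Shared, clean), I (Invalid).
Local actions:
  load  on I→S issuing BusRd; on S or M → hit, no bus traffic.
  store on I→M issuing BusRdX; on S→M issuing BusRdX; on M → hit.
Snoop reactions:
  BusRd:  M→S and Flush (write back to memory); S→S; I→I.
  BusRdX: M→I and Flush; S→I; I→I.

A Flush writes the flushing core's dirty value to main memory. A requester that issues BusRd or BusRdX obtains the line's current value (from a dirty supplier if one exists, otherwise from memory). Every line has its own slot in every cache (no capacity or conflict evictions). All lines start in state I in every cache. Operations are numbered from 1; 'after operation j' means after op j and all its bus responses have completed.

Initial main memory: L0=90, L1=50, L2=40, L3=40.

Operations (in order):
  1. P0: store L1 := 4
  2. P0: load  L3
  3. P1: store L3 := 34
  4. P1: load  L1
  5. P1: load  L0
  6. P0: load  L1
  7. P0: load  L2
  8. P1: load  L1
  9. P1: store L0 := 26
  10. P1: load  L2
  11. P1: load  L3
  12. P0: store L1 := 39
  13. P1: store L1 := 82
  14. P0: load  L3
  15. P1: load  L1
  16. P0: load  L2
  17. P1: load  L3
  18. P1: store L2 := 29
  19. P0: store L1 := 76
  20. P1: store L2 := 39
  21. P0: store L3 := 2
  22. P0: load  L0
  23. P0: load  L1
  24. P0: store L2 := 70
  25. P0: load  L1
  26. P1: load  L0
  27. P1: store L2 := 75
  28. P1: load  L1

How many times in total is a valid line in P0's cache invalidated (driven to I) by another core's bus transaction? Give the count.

[1] P0: store L1 := 4 | P0:M(4), P1:I | bus: BusRdX
[2] P0: load  L3 | P0:S(40), P1:I | bus: BusRd
[3] P1: store L3 := 34 | P0:I, P1:M(34) | bus: BusRdX
[4] P1: load  L1 | P0:S(4), P1:S(4) | bus: BusRd,Flush
[5] P1: load  L0 | P0:I, P1:S(90) | bus: BusRd
[6] P0: load  L1 | P0:S(4), P1:S(4) | bus: none
[7] P0: load  L2 | P0:S(40), P1:I | bus: BusRd
[8] P1: load  L1 | P0:S(4), P1:S(4) | bus: none
[9] P1: store L0 := 26 | P0:I, P1:M(26) | bus: BusRdX
[10] P1: load  L2 | P0:S(40), P1:S(40) | bus: BusRd
[11] P1: load  L3 | P0:I, P1:M(34) | bus: none
[12] P0: store L1 := 39 | P0:M(39), P1:I | bus: BusRdX
[13] P1: store L1 := 82 | P0:I, P1:M(82) | bus: BusRdX,Flush
[14] P0: load  L3 | P0:S(34), P1:S(34) | bus: BusRd,Flush
[15] P1: load  L1 | P0:I, P1:M(82) | bus: none
[16] P0: load  L2 | P0:S(40), P1:S(40) | bus: none
[17] P1: load  L3 | P0:S(34), P1:S(34) | bus: none
[18] P1: store L2 := 29 | P0:I, P1:M(29) | bus: BusRdX
[19] P0: store L1 := 76 | P0:M(76), P1:I | bus: BusRdX,Flush
[20] P1: store L2 := 39 | P0:I, P1:M(39) | bus: none
[21] P0: store L3 := 2 | P0:M(2), P1:I | bus: BusRdX
[22] P0: load  L0 | P0:S(26), P1:S(26) | bus: BusRd,Flush
[23] P0: load  L1 | P0:M(76), P1:I | bus: none
[24] P0: store L2 := 70 | P0:M(70), P1:I | bus: BusRdX,Flush
[25] P0: load  L1 | P0:M(76), P1:I | bus: none
[26] P1: load  L0 | P0:S(26), P1:S(26) | bus: none
[27] P1: store L2 := 75 | P0:I, P1:M(75) | bus: BusRdX,Flush
[28] P1: load  L1 | P0:S(76), P1:S(76) | bus: BusRd,Flush

invalidations = 4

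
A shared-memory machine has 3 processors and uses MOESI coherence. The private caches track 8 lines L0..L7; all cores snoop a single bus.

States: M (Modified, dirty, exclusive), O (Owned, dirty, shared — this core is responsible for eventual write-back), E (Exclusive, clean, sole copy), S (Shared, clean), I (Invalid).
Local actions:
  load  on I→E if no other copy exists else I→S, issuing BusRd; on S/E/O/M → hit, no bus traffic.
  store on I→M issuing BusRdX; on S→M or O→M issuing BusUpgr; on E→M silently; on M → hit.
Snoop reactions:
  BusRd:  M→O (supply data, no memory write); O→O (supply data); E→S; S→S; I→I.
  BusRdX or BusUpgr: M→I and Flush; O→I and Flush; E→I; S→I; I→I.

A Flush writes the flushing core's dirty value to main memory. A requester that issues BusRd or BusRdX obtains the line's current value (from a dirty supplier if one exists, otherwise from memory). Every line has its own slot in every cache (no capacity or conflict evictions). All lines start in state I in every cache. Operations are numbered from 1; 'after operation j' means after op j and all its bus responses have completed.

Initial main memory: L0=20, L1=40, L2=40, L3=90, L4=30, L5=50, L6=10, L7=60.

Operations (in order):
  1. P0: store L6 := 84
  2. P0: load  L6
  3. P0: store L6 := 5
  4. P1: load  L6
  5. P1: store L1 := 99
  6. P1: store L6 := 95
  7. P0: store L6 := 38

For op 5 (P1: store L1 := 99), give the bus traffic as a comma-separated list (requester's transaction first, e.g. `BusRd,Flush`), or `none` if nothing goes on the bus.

bus = BusRdX

  op1 P0: store L6 := 84 → M/I/I on L6; bus BusRdX; mem=10
  op2 P0: load  L6 → M/I/I on L6; bus (none); mem=10
  op3 P0: store L6 := 5 → M/I/I on L6; bus (none); mem=10
  op4 P1: load  L6 → O/S/I on L6; bus BusRd; mem=10
  op5 P1: store L1 := 99 → I/M/I on L1; bus BusRdX; mem=40
  op6 P1: store L6 := 95 → I/M/I on L6; bus BusUpgr Flush; mem=5
  op7 P0: store L6 := 38 → M/I/I on L6; bus BusRdX Flush; mem=95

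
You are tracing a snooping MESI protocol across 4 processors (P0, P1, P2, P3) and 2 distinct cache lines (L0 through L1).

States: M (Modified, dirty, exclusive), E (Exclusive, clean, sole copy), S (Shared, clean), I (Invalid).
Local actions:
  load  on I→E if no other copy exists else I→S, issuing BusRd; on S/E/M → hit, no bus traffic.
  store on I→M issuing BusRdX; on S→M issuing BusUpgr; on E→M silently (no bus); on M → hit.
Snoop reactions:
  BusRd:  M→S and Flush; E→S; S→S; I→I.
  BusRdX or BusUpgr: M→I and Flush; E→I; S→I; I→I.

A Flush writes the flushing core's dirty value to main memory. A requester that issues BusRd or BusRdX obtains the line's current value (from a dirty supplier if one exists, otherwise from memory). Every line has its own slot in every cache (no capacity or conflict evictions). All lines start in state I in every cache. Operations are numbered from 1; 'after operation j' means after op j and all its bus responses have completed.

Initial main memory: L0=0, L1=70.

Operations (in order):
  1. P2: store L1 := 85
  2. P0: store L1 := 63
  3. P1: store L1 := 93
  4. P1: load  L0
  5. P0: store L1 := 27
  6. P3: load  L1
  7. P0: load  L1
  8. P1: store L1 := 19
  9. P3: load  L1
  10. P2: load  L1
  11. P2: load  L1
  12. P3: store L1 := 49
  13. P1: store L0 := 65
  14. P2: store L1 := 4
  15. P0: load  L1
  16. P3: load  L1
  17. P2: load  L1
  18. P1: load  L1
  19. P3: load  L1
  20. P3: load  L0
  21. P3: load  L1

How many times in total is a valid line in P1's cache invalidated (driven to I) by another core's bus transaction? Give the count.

step 1: P2: store L1 := 85  ⟶  IIMI  (L1)  txn=BusRdX  M[L1]=70
step 2: P0: store L1 := 63  ⟶  MIII  (L1)  txn=BusRdX+Flush  M[L1]=85
step 3: P1: store L1 := 93  ⟶  IMII  (L1)  txn=BusRdX+Flush  M[L1]=63
step 4: P1: load  L0  ⟶  IEII  (L0)  txn=BusRd  M[L0]=0
step 5: P0: store L1 := 27  ⟶  MIII  (L1)  txn=BusRdX+Flush  M[L1]=93
step 6: P3: load  L1  ⟶  SIIS  (L1)  txn=BusRd+Flush  M[L1]=27
step 7: P0: load  L1  ⟶  SIIS  (L1)  txn=∅  M[L1]=27
step 8: P1: store L1 := 19  ⟶  IMII  (L1)  txn=BusRdX  M[L1]=27
step 9: P3: load  L1  ⟶  ISIS  (L1)  txn=BusRd+Flush  M[L1]=19
step 10: P2: load  L1  ⟶  ISSS  (L1)  txn=BusRd  M[L1]=19
step 11: P2: load  L1  ⟶  ISSS  (L1)  txn=∅  M[L1]=19
step 12: P3: store L1 := 49  ⟶  IIIM  (L1)  txn=BusUpgr  M[L1]=19
step 13: P1: store L0 := 65  ⟶  IMII  (L0)  txn=∅  M[L0]=0
step 14: P2: store L1 := 4  ⟶  IIMI  (L1)  txn=BusRdX+Flush  M[L1]=49
step 15: P0: load  L1  ⟶  SISI  (L1)  txn=BusRd+Flush  M[L1]=4
step 16: P3: load  L1  ⟶  SISS  (L1)  txn=BusRd  M[L1]=4
step 17: P2: load  L1  ⟶  SISS  (L1)  txn=∅  M[L1]=4
step 18: P1: load  L1  ⟶  SSSS  (L1)  txn=BusRd  M[L1]=4
step 19: P3: load  L1  ⟶  SSSS  (L1)  txn=∅  M[L1]=4
step 20: P3: load  L0  ⟶  ISIS  (L0)  txn=BusRd+Flush  M[L0]=65
step 21: P3: load  L1  ⟶  SSSS  (L1)  txn=∅  M[L1]=4

invalidations = 2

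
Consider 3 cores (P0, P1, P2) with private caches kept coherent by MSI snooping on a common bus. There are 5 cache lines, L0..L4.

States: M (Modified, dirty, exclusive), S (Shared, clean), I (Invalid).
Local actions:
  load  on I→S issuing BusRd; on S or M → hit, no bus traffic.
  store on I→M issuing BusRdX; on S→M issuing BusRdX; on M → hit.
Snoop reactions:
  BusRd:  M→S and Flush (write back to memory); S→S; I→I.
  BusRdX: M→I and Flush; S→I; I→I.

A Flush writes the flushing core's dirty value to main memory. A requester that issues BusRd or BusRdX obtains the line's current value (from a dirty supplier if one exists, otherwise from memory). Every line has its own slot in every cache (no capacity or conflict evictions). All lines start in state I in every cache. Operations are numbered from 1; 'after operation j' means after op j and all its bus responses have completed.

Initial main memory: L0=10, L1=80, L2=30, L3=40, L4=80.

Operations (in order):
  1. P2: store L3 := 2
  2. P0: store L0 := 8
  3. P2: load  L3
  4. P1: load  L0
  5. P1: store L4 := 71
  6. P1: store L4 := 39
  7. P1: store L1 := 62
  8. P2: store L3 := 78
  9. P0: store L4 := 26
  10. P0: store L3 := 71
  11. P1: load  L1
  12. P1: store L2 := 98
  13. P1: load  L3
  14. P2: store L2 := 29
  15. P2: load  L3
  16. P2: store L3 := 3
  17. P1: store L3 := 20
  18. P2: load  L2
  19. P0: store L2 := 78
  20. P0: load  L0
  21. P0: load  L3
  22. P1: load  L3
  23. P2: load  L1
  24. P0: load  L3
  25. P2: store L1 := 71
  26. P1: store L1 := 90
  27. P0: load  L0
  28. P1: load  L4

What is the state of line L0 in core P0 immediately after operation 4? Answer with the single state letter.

step 1: P2: store L3 := 2  ⟶  IIM  (L3)  txn=BusRdX  M[L3]=40
step 2: P0: store L0 := 8  ⟶  MII  (L0)  txn=BusRdX  M[L0]=10
step 3: P2: load  L3  ⟶  IIM  (L3)  txn=∅  M[L3]=40
step 4: P1: load  L0  ⟶  SSI  (L0)  txn=BusRd+Flush  M[L0]=8
step 5: P1: store L4 := 71  ⟶  IMI  (L4)  txn=BusRdX  M[L4]=80
step 6: P1: store L4 := 39  ⟶  IMI  (L4)  txn=∅  M[L4]=80
step 7: P1: store L1 := 62  ⟶  IMI  (L1)  txn=BusRdX  M[L1]=80
step 8: P2: store L3 := 78  ⟶  IIM  (L3)  txn=∅  M[L3]=40
step 9: P0: store L4 := 26  ⟶  MII  (L4)  txn=BusRdX+Flush  M[L4]=39
step 10: P0: store L3 := 71  ⟶  MII  (L3)  txn=BusRdX+Flush  M[L3]=78
step 11: P1: load  L1  ⟶  IMI  (L1)  txn=∅  M[L1]=80
step 12: P1: store L2 := 98  ⟶  IMI  (L2)  txn=BusRdX  M[L2]=30
step 13: P1: load  L3  ⟶  SSI  (L3)  txn=BusRd+Flush  M[L3]=71
step 14: P2: store L2 := 29  ⟶  IIM  (L2)  txn=BusRdX+Flush  M[L2]=98
step 15: P2: load  L3  ⟶  SSS  (L3)  txn=BusRd  M[L3]=71
step 16: P2: store L3 := 3  ⟶  IIM  (L3)  txn=BusRdX  M[L3]=71
step 17: P1: store L3 := 20  ⟶  IMI  (L3)  txn=BusRdX+Flush  M[L3]=3
step 18: P2: load  L2  ⟶  IIM  (L2)  txn=∅  M[L2]=98
step 19: P0: store L2 := 78  ⟶  MII  (L2)  txn=BusRdX+Flush  M[L2]=29
step 20: P0: load  L0  ⟶  SSI  (L0)  txn=∅  M[L0]=8
step 21: P0: load  L3  ⟶  SSI  (L3)  txn=BusRd+Flush  M[L3]=20
step 22: P1: load  L3  ⟶  SSI  (L3)  txn=∅  M[L3]=20
step 23: P2: load  L1  ⟶  ISS  (L1)  txn=BusRd+Flush  M[L1]=62
step 24: P0: load  L3  ⟶  SSI  (L3)  txn=∅  M[L3]=20
step 25: P2: store L1 := 71  ⟶  IIM  (L1)  txn=BusRdX  M[L1]=62
step 26: P1: store L1 := 90  ⟶  IMI  (L1)  txn=BusRdX+Flush  M[L1]=71
step 27: P0: load  L0  ⟶  SSI  (L0)  txn=∅  M[L0]=8
step 28: P1: load  L4  ⟶  SSI  (L4)  txn=BusRd+Flush  M[L4]=26

state = S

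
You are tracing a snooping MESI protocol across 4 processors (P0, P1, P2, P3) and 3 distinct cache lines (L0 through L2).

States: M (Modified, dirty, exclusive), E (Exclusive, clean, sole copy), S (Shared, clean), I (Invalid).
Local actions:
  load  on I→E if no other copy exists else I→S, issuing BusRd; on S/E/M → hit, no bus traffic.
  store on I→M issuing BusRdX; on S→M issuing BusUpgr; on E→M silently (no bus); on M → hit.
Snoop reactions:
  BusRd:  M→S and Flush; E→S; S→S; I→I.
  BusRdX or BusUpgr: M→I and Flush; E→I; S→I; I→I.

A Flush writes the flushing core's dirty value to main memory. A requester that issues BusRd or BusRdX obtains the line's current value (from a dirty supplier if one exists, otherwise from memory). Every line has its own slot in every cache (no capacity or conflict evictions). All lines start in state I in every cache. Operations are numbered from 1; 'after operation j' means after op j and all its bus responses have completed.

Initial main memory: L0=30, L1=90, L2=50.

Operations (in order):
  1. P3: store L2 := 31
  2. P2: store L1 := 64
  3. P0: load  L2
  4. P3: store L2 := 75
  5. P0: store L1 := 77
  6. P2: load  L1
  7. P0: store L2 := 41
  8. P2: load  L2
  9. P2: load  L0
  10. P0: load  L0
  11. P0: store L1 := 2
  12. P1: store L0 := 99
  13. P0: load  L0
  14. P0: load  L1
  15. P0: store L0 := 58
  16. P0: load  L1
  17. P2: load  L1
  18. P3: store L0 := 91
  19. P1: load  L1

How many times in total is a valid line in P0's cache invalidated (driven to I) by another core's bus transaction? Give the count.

invalidations = 3

[1] P3: store L2 := 31 | P0:I, P1:I, P2:I, P3:M(31) | bus: BusRdX
[2] P2: store L1 := 64 | P0:I, P1:I, P2:M(64), P3:I | bus: BusRdX
[3] P0: load  L2 | P0:S(31), P1:I, P2:I, P3:S(31) | bus: BusRd,Flush
[4] P3: store L2 := 75 | P0:I, P1:I, P2:I, P3:M(75) | bus: BusUpgr
[5] P0: store L1 := 77 | P0:M(77), P1:I, P2:I, P3:I | bus: BusRdX,Flush
[6] P2: load  L1 | P0:S(77), P1:I, P2:S(77), P3:I | bus: BusRd,Flush
[7] P0: store L2 := 41 | P0:M(41), P1:I, P2:I, P3:I | bus: BusRdX,Flush
[8] P2: load  L2 | P0:S(41), P1:I, P2:S(41), P3:I | bus: BusRd,Flush
[9] P2: load  L0 | P0:I, P1:I, P2:E(30), P3:I | bus: BusRd
[10] P0: load  L0 | P0:S(30), P1:I, P2:S(30), P3:I | bus: BusRd
[11] P0: store L1 := 2 | P0:M(2), P1:I, P2:I, P3:I | bus: BusUpgr
[12] P1: store L0 := 99 | P0:I, P1:M(99), P2:I, P3:I | bus: BusRdX
[13] P0: load  L0 | P0:S(99), P1:S(99), P2:I, P3:I | bus: BusRd,Flush
[14] P0: load  L1 | P0:M(2), P1:I, P2:I, P3:I | bus: none
[15] P0: store L0 := 58 | P0:M(58), P1:I, P2:I, P3:I | bus: BusUpgr
[16] P0: load  L1 | P0:M(2), P1:I, P2:I, P3:I | bus: none
[17] P2: load  L1 | P0:S(2), P1:I, P2:S(2), P3:I | bus: BusRd,Flush
[18] P3: store L0 := 91 | P0:I, P1:I, P2:I, P3:M(91) | bus: BusRdX,Flush
[19] P1: load  L1 | P0:S(2), P1:S(2), P2:S(2), P3:I | bus: BusRd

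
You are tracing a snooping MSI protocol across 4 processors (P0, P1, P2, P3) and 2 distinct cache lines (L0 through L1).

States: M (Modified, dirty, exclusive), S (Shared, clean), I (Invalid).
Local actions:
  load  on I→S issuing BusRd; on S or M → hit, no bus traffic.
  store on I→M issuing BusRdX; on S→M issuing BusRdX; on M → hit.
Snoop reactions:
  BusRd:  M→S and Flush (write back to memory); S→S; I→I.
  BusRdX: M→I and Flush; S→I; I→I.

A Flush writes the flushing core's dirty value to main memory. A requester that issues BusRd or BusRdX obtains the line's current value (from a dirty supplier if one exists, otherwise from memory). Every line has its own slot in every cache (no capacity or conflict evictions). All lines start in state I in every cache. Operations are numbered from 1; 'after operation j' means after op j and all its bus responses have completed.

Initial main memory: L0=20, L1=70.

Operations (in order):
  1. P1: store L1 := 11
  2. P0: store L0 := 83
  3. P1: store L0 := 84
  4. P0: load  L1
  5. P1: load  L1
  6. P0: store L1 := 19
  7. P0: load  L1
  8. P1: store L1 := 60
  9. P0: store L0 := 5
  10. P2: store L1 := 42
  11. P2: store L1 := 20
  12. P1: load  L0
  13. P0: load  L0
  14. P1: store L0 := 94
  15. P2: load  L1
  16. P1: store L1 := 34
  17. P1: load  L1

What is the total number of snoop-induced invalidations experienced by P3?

invalidations = 0

1. P1: store L1 := 11  bus=[BusRdX]  L1: P0=I P1=M P2=I P3=I  mem[L1]=70
2. P0: store L0 := 83  bus=[BusRdX]  L0: P0=M P1=I P2=I P3=I  mem[L0]=20
3. P1: store L0 := 84  bus=[BusRdX,Flush]  L0: P0=I P1=M P2=I P3=I  mem[L0]=83
4. P0: load  L1  bus=[BusRd,Flush]  L1: P0=S P1=S P2=I P3=I  mem[L1]=11
5. P1: load  L1  bus=[-]  L1: P0=S P1=S P2=I P3=I  mem[L1]=11
6. P0: store L1 := 19  bus=[BusRdX]  L1: P0=M P1=I P2=I P3=I  mem[L1]=11
7. P0: load  L1  bus=[-]  L1: P0=M P1=I P2=I P3=I  mem[L1]=11
8. P1: store L1 := 60  bus=[BusRdX,Flush]  L1: P0=I P1=M P2=I P3=I  mem[L1]=19
9. P0: store L0 := 5  bus=[BusRdX,Flush]  L0: P0=M P1=I P2=I P3=I  mem[L0]=84
10. P2: store L1 := 42  bus=[BusRdX,Flush]  L1: P0=I P1=I P2=M P3=I  mem[L1]=60
11. P2: store L1 := 20  bus=[-]  L1: P0=I P1=I P2=M P3=I  mem[L1]=60
12. P1: load  L0  bus=[BusRd,Flush]  L0: P0=S P1=S P2=I P3=I  mem[L0]=5
13. P0: load  L0  bus=[-]  L0: P0=S P1=S P2=I P3=I  mem[L0]=5
14. P1: store L0 := 94  bus=[BusRdX]  L0: P0=I P1=M P2=I P3=I  mem[L0]=5
15. P2: load  L1  bus=[-]  L1: P0=I P1=I P2=M P3=I  mem[L1]=60
16. P1: store L1 := 34  bus=[BusRdX,Flush]  L1: P0=I P1=M P2=I P3=I  mem[L1]=20
17. P1: load  L1  bus=[-]  L1: P0=I P1=M P2=I P3=I  mem[L1]=20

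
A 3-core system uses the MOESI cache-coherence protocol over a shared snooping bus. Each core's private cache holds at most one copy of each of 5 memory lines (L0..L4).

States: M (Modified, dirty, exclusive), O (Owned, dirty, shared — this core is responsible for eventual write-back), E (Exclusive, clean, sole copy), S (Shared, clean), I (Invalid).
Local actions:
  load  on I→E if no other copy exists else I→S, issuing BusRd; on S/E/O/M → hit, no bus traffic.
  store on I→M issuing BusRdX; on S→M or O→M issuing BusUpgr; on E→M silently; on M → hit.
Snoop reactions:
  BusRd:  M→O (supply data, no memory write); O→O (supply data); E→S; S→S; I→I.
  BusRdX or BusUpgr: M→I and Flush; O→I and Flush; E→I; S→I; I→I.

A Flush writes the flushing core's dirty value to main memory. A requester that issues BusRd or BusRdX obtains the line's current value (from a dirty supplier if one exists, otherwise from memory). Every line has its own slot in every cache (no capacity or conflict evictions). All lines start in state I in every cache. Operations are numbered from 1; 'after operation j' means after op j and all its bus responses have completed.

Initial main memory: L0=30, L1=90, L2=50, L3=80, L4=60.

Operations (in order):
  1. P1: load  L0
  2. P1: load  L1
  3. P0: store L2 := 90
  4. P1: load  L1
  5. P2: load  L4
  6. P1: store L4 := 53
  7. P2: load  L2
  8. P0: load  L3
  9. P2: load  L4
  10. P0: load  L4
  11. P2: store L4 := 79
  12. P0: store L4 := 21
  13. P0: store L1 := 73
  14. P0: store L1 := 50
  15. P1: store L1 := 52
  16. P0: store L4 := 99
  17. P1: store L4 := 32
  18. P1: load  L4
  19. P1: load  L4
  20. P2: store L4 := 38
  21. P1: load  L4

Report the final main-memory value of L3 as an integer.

memory[L3] = 80

[1] P1: load  L0 | P0:I, P1:E(30), P2:I | bus: BusRd
[2] P1: load  L1 | P0:I, P1:E(90), P2:I | bus: BusRd
[3] P0: store L2 := 90 | P0:M(90), P1:I, P2:I | bus: BusRdX
[4] P1: load  L1 | P0:I, P1:E(90), P2:I | bus: none
[5] P2: load  L4 | P0:I, P1:I, P2:E(60) | bus: BusRd
[6] P1: store L4 := 53 | P0:I, P1:M(53), P2:I | bus: BusRdX
[7] P2: load  L2 | P0:O(90), P1:I, P2:S(90) | bus: BusRd
[8] P0: load  L3 | P0:E(80), P1:I, P2:I | bus: BusRd
[9] P2: load  L4 | P0:I, P1:O(53), P2:S(53) | bus: BusRd
[10] P0: load  L4 | P0:S(53), P1:O(53), P2:S(53) | bus: BusRd
[11] P2: store L4 := 79 | P0:I, P1:I, P2:M(79) | bus: BusUpgr,Flush
[12] P0: store L4 := 21 | P0:M(21), P1:I, P2:I | bus: BusRdX,Flush
[13] P0: store L1 := 73 | P0:M(73), P1:I, P2:I | bus: BusRdX
[14] P0: store L1 := 50 | P0:M(50), P1:I, P2:I | bus: none
[15] P1: store L1 := 52 | P0:I, P1:M(52), P2:I | bus: BusRdX,Flush
[16] P0: store L4 := 99 | P0:M(99), P1:I, P2:I | bus: none
[17] P1: store L4 := 32 | P0:I, P1:M(32), P2:I | bus: BusRdX,Flush
[18] P1: load  L4 | P0:I, P1:M(32), P2:I | bus: none
[19] P1: load  L4 | P0:I, P1:M(32), P2:I | bus: none
[20] P2: store L4 := 38 | P0:I, P1:I, P2:M(38) | bus: BusRdX,Flush
[21] P1: load  L4 | P0:I, P1:S(38), P2:O(38) | bus: BusRd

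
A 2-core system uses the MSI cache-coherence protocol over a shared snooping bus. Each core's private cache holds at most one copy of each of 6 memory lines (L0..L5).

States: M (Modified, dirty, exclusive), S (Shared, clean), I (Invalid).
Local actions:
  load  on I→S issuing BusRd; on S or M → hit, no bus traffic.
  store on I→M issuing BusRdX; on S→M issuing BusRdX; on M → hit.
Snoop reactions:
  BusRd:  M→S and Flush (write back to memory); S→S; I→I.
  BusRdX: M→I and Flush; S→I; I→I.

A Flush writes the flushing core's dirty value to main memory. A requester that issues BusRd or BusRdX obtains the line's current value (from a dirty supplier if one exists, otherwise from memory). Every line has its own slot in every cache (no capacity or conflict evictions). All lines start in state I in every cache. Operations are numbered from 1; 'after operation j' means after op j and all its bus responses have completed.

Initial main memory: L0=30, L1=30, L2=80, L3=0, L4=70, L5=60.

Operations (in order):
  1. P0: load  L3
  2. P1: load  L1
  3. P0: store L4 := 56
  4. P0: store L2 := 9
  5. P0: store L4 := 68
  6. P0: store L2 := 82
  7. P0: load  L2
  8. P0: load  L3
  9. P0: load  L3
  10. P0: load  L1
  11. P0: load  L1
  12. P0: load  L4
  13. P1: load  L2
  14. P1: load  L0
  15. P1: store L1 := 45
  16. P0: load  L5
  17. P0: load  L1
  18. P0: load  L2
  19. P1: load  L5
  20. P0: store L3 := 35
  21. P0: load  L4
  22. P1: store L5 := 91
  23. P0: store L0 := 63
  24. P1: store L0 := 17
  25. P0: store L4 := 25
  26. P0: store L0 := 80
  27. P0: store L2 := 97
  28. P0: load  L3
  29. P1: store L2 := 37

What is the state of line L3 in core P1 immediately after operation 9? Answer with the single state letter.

1. P0: load  L3  bus=[BusRd]  L3: P0=S P1=I  mem[L3]=0
2. P1: load  L1  bus=[BusRd]  L1: P0=I P1=S  mem[L1]=30
3. P0: store L4 := 56  bus=[BusRdX]  L4: P0=M P1=I  mem[L4]=70
4. P0: store L2 := 9  bus=[BusRdX]  L2: P0=M P1=I  mem[L2]=80
5. P0: store L4 := 68  bus=[-]  L4: P0=M P1=I  mem[L4]=70
6. P0: store L2 := 82  bus=[-]  L2: P0=M P1=I  mem[L2]=80
7. P0: load  L2  bus=[-]  L2: P0=M P1=I  mem[L2]=80
8. P0: load  L3  bus=[-]  L3: P0=S P1=I  mem[L3]=0
9. P0: load  L3  bus=[-]  L3: P0=S P1=I  mem[L3]=0
10. P0: load  L1  bus=[BusRd]  L1: P0=S P1=S  mem[L1]=30
11. P0: load  L1  bus=[-]  L1: P0=S P1=S  mem[L1]=30
12. P0: load  L4  bus=[-]  L4: P0=M P1=I  mem[L4]=70
13. P1: load  L2  bus=[BusRd,Flush]  L2: P0=S P1=S  mem[L2]=82
14. P1: load  L0  bus=[BusRd]  L0: P0=I P1=S  mem[L0]=30
15. P1: store L1 := 45  bus=[BusRdX]  L1: P0=I P1=M  mem[L1]=30
16. P0: load  L5  bus=[BusRd]  L5: P0=S P1=I  mem[L5]=60
17. P0: load  L1  bus=[BusRd,Flush]  L1: P0=S P1=S  mem[L1]=45
18. P0: load  L2  bus=[-]  L2: P0=S P1=S  mem[L2]=82
19. P1: load  L5  bus=[BusRd]  L5: P0=S P1=S  mem[L5]=60
20. P0: store L3 := 35  bus=[BusRdX]  L3: P0=M P1=I  mem[L3]=0
21. P0: load  L4  bus=[-]  L4: P0=M P1=I  mem[L4]=70
22. P1: store L5 := 91  bus=[BusRdX]  L5: P0=I P1=M  mem[L5]=60
23. P0: store L0 := 63  bus=[BusRdX]  L0: P0=M P1=I  mem[L0]=30
24. P1: store L0 := 17  bus=[BusRdX,Flush]  L0: P0=I P1=M  mem[L0]=63
25. P0: store L4 := 25  bus=[-]  L4: P0=M P1=I  mem[L4]=70
26. P0: store L0 := 80  bus=[BusRdX,Flush]  L0: P0=M P1=I  mem[L0]=17
27. P0: store L2 := 97  bus=[BusRdX]  L2: P0=M P1=I  mem[L2]=82
28. P0: load  L3  bus=[-]  L3: P0=M P1=I  mem[L3]=0
29. P1: store L2 := 37  bus=[BusRdX,Flush]  L2: P0=I P1=M  mem[L2]=97

state = I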